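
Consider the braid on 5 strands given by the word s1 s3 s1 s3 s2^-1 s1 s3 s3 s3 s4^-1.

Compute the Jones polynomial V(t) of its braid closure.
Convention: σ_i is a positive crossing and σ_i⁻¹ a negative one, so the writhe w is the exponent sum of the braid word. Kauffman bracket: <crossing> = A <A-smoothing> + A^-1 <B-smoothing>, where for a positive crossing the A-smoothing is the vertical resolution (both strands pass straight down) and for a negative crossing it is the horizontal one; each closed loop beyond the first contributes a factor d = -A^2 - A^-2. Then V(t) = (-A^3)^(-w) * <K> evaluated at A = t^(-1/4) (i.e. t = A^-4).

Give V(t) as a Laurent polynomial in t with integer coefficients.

The presented braid s1 s3 s1 s3 s2^-1 s1 s3 s3 s3 s4^-1 on 5 strands reduces by inverse Markov moves (closure unchanged at each step):
  Destabilize: the word has the form β·s4^-1 where s4^-1 occurs only as the final letter (β ∈ B_4); drop it and the last strand → 4 strands.
Reduced to β = s1 s3 s1 s3 s2^-1 s1 s3 s3 s3 on 4 strands, 9 crossings.
Compute on β:
Braid: s1 s3 s1 s3 s2^-1 s1 s3 s3 s3 on 4 strands, 9 crossings.
Writhe w = (#positive) - (#negative) = 8 - 1 = 7.
Enumerate smoothing states for the bracket polynomial. There are 2^9 = 512 states.
For each crossing: s=0 is the vertical smoothing, s=1 horizontal. Crossing k contributes A^(sign_k * (1 - 2*s_k)); loop factor d = -A^2 - A^-2.
Tabulate the states by total A-exponent and number of loops L (A-exp: L × count):
  A^9: L=3 ×1
  A^7: L=2 ×8, L=4 ×1
  A^5: L=1 ×15, L=3 ×21
  A^3: L=2 ×60, L=4 ×24
  A^1: L=3 ×110, L=5 ×16
  A^-1: L=4 ×120, L=6 ×6
  A^-3: L=5 ×83, L=7 ×1
  A^-5: L=6 ×36
  A^-7: L=7 ×9
  A^-9: L=8 ×1
Each group contributes A^e * Σ count * d^(L-1):
Powers of d = -A^2 - A^-2: d^2 = A^4 + 2 + A^-4; d^3 = -A^6 - 3*A^2 - 3*A^-2 - A^-6; d^4 = A^8 + 4*A^4 + 6 + 4*A^-4 + A^-8; d^5 = -A^10 - 5*A^6 - 10*A^2 - 10*A^-2 - 5*A^-6 - A^-10; d^6 = A^12 + 6*A^8 + 15*A^4 + 20 + 15*A^-4 + 6*A^-8 + A^-12; d^7 = -A^14 - 7*A^10 - 21*A^6 - 35*A^2 - 35*A^-2 - 21*A^-6 - 7*A^-10 - A^-14.
  A^9 * (d^2) = A^13 + 2*A^9 + A^5
  A^7 * (8*d + d^3) = -A^13 - 11*A^9 - 11*A^5 - A
  A^5 * (15 + 21*d^2) = 21*A^9 + 57*A^5 + 21*A
  A^3 * (60*d + 24*d^3) = -24*A^9 - 132*A^5 - 132*A - 24*A^-3
  A^1 * (110*d^2 + 16*d^4) = 16*A^9 + 174*A^5 + 316*A + 174*A^-3 + 16*A^-7
  A^-1 * (120*d^3 + 6*d^5) = -6*A^9 - 150*A^5 - 420*A - 420*A^-3 - 150*A^-7 - 6*A^-11
  A^-3 * (83*d^4 + d^6) = A^9 + 89*A^5 + 347*A + 518*A^-3 + 347*A^-7 + 89*A^-11 + A^-15
  A^-5 * (36*d^5) = -36*A^5 - 180*A - 360*A^-3 - 360*A^-7 - 180*A^-11 - 36*A^-15
  A^-7 * (9*d^6) = 9*A^5 + 54*A + 135*A^-3 + 180*A^-7 + 135*A^-11 + 54*A^-15 + 9*A^-19
  A^-9 * (d^7) = -A^5 - 7*A - 21*A^-3 - 35*A^-7 - 35*A^-11 - 21*A^-15 - 7*A^-19 - A^-23
Summing the groups: <K> = -A^9 - 2*A + 2*A^-3 - 2*A^-7 + 3*A^-11 - 2*A^-15 + 2*A^-19 - A^-23
Normalise by the writhe: (-A^3)^(-w) = (-A^3)^(-7) = -A^-21, so f(A) = -A^-21 * <K> = A^-12 + 2*A^-20 - 2*A^-24 + 2*A^-28 - 3*A^-32 + 2*A^-36 - 2*A^-40 + A^-44.
Substitute A = t^(-1/4), i.e. A^e → t^(-e/4): V(t) = t^11 - 2*t^10 + 2*t^9 - 3*t^8 + 2*t^7 - 2*t^6 + 2*t^5 + t^3

Answer: t^11 - 2*t^10 + 2*t^9 - 3*t^8 + 2*t^7 - 2*t^6 + 2*t^5 + t^3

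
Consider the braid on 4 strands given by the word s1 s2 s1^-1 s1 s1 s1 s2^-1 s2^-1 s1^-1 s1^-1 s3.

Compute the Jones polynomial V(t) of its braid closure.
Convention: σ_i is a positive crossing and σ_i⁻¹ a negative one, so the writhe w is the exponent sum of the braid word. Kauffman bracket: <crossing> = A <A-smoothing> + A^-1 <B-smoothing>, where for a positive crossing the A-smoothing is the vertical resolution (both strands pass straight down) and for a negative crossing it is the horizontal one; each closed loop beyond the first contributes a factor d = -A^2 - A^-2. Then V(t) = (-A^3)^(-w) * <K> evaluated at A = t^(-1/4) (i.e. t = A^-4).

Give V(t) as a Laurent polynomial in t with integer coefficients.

The presented braid s1 s2 s1^-1 s1 s1 s1 s2^-1 s2^-1 s1^-1 s1^-1 s3 on 4 strands reduces by inverse Markov moves (closure unchanged at each step):
  Destabilize: the word has the form β·s3 where s3 occurs only as the final letter (β ∈ B_3); drop it and the last strand → 3 strands.
  Deconjugate: the word is γ·β·γ⁻¹ with γ = s1 (prefix) and γ⁻¹ = s1^-1 (suffix); strip both.
Reduced to β = s2 s1^-1 s1 s1 s1 s2^-1 s2^-1 s1^-1 on 3 strands, 8 crossings.
Compute on β:
First cancel adjacent σ_i σ_i⁻¹ pairs (Reidemeister II — same braid, same closure): s2 s1^-1 s1 s1 s1 s2^-1 s2^-1 s1^-1 → s2 s1 s1 s2^-1 s2^-1 s1^-1.
Braid: s2 s1 s1 s2^-1 s2^-1 s1^-1 on 3 strands, 6 crossings.
Writhe w = (#positive) - (#negative) = 3 - 3 = 0.
Computing the Kauffman bracket via state sum. There are 2^6 = 64 states.
Smooth each crossing (0=||, 1=⌣⌢); contribution A^(Σ sign_k(1-2s_k)) * d^(L-1).
Tabulate the states by total A-exponent and number of loops L (A-exp: L × count):
  A^6: L=2 ×1
  A^4: L=1 ×2, L=3 ×4
  A^2: L=2 ×13, L=4 ×2
  A^0: L=1 ×9, L=3 ×11
  A^-2: L=2 ×13, L=4 ×2
  A^-4: L=1 ×2, L=3 ×4
  A^-6: L=2 ×1
Each group contributes A^e * Σ count * d^(L-1):
Powers of d = -A^2 - A^-2: d^2 = A^4 + 2 + A^-4; d^3 = -A^6 - 3*A^2 - 3*A^-2 - A^-6.
  A^6 * (d) = -A^8 - A^4
  A^4 * (2 + 4*d^2) = 4*A^8 + 10*A^4 + 4
  A^2 * (13*d + 2*d^3) = -2*A^8 - 19*A^4 - 19 - 2*A^-4
  A^0 * (9 + 11*d^2) = 11*A^4 + 31 + 11*A^-4
  A^-2 * (13*d + 2*d^3) = -2*A^4 - 19 - 19*A^-4 - 2*A^-8
  A^-4 * (2 + 4*d^2) = 4 + 10*A^-4 + 4*A^-8
  A^-6 * (d) = -A^-4 - A^-8
Summing the groups: <K> = A^8 - A^4 + 1 - A^-4 + A^-8
Normalise by the writhe: (-A^3)^(-w) = (-A^3)^(0) = 1, so f(A) = 1 * <K> = A^8 - A^4 + 1 - A^-4 + A^-8.
Substitute A = t^(-1/4), i.e. A^e → t^(-e/4): V(t) = t^2 - t + 1 - t^-1 + t^-2

Answer: t^2 - t + 1 - t^-1 + t^-2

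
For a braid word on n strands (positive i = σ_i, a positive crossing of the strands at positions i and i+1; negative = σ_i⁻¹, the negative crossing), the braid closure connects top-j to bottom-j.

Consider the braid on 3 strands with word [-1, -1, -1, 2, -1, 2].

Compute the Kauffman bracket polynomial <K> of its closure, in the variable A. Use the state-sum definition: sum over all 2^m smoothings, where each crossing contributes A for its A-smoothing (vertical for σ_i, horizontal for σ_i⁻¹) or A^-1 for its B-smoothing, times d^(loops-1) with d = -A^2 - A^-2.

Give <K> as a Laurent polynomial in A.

A^14 - 2*A^10 + 2*A^6 - 2*A^2 + 2*A^-2 - A^-6 + A^-10

Derivation:
Braid: s1^-1 s1^-1 s1^-1 s2 s1^-1 s2 on 3 strands, 6 crossings.
Writhe w = (#positive) - (#negative) = 2 - 4 = -2.
Computing the Kauffman bracket via state sum. There are 2^6 = 64 states.
For each crossing: s=0 is the vertical smoothing, s=1 horizontal. Crossing k contributes A^(sign_k * (1 - 2*s_k)); loop factor d = -A^2 - A^-2.
Tabulate the states by total A-exponent and number of loops L (A-exp: L × count):
  A^6: L=5 ×1
  A^4: L=4 ×6
  A^2: L=3 ×15
  A^0: L=2 ×19, L=4 ×1
  A^-2: L=1 ×11, L=3 ×4
  A^-4: L=2 ×6
  A^-6: L=3 ×1
Each group contributes A^e * Σ count * d^(L-1):
Powers of d = -A^2 - A^-2: d^2 = A^4 + 2 + A^-4; d^3 = -A^6 - 3*A^2 - 3*A^-2 - A^-6; d^4 = A^8 + 4*A^4 + 6 + 4*A^-4 + A^-8.
  A^6 * (d^4) = A^14 + 4*A^10 + 6*A^6 + 4*A^2 + A^-2
  A^4 * (6*d^3) = -6*A^10 - 18*A^6 - 18*A^2 - 6*A^-2
  A^2 * (15*d^2) = 15*A^6 + 30*A^2 + 15*A^-2
  A^0 * (19*d + d^3) = -A^6 - 22*A^2 - 22*A^-2 - A^-6
  A^-2 * (11 + 4*d^2) = 4*A^2 + 19*A^-2 + 4*A^-6
  A^-4 * (6*d) = -6*A^-2 - 6*A^-6
  A^-6 * (d^2) = A^-2 + 2*A^-6 + A^-10
Summing the groups: <K> = A^14 - 2*A^10 + 2*A^6 - 2*A^2 + 2*A^-2 - A^-6 + A^-10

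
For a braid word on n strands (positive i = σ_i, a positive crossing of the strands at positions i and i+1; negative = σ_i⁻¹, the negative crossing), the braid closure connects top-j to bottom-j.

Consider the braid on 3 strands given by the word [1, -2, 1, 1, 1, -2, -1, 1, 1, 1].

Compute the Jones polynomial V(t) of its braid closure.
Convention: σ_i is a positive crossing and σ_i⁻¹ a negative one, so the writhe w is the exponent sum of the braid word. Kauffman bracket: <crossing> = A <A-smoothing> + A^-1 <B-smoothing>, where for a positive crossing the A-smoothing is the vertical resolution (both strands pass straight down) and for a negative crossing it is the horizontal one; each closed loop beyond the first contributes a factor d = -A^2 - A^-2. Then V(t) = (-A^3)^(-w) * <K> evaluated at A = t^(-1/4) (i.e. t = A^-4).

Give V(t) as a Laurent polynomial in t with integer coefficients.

First cancel adjacent σ_i σ_i⁻¹ pairs (Reidemeister II — same braid, same closure): s1 s2^-1 s1 s1 s1 s2^-1 s1^-1 s1 s1 s1 → s1 s2^-1 s1 s1 s1 s2^-1 s1 s1.
Braid: s1 s2^-1 s1 s1 s1 s2^-1 s1 s1 on 3 strands, 8 crossings.
Writhe w = (#positive) - (#negative) = 6 - 2 = 4.
Computing the Kauffman bracket via state sum. There are 2^8 = 256 states.
Smooth each crossing (0=||, 1=⌣⌢); contribution A^(Σ sign_k(1-2s_k)) * d^(L-1).
Tabulate the states by total A-exponent and number of loops L (A-exp: L × count):
  A^8: L=3 ×1
  A^6: L=2 ×8
  A^4: L=1 ×21, L=3 ×7
  A^2: L=2 ×54, L=4 ×2
  A^0: L=3 ×70
  A^-2: L=4 ×56
  A^-4: L=5 ×28
  A^-6: L=6 ×8
  A^-8: L=7 ×1
Each group contributes A^e * Σ count * d^(L-1):
Powers of d = -A^2 - A^-2: d^2 = A^4 + 2 + A^-4; d^3 = -A^6 - 3*A^2 - 3*A^-2 - A^-6; d^4 = A^8 + 4*A^4 + 6 + 4*A^-4 + A^-8; d^5 = -A^10 - 5*A^6 - 10*A^2 - 10*A^-2 - 5*A^-6 - A^-10; d^6 = A^12 + 6*A^8 + 15*A^4 + 20 + 15*A^-4 + 6*A^-8 + A^-12.
  A^8 * (d^2) = A^12 + 2*A^8 + A^4
  A^6 * (8*d) = -8*A^8 - 8*A^4
  A^4 * (21 + 7*d^2) = 7*A^8 + 35*A^4 + 7
  A^2 * (54*d + 2*d^3) = -2*A^8 - 60*A^4 - 60 - 2*A^-4
  A^0 * (70*d^2) = 70*A^4 + 140 + 70*A^-4
  A^-2 * (56*d^3) = -56*A^4 - 168 - 168*A^-4 - 56*A^-8
  A^-4 * (28*d^4) = 28*A^4 + 112 + 168*A^-4 + 112*A^-8 + 28*A^-12
  A^-6 * (8*d^5) = -8*A^4 - 40 - 80*A^-4 - 80*A^-8 - 40*A^-12 - 8*A^-16
  A^-8 * (d^6) = A^4 + 6 + 15*A^-4 + 20*A^-8 + 15*A^-12 + 6*A^-16 + A^-20
Summing the groups: <K> = A^12 - A^8 + 3*A^4 - 3 + 3*A^-4 - 4*A^-8 + 3*A^-12 - 2*A^-16 + A^-20
Normalise by the writhe: (-A^3)^(-w) = (-A^3)^(-4) = A^-12, so f(A) = A^-12 * <K> = 1 - A^-4 + 3*A^-8 - 3*A^-12 + 3*A^-16 - 4*A^-20 + 3*A^-24 - 2*A^-28 + A^-32.
Substitute A = t^(-1/4), i.e. A^e → t^(-e/4): V(t) = t^8 - 2*t^7 + 3*t^6 - 4*t^5 + 3*t^4 - 3*t^3 + 3*t^2 - t + 1

Answer: t^8 - 2*t^7 + 3*t^6 - 4*t^5 + 3*t^4 - 3*t^3 + 3*t^2 - t + 1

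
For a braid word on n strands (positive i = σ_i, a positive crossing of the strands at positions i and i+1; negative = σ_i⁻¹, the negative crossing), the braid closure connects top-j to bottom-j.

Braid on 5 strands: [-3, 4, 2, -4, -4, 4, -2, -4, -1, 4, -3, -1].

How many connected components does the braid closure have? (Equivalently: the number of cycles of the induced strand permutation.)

5

Derivation:
Track the strand permutation on 5 strands, starting from identity.
  step 1: s3^-1 swaps positions 3,4 -> [1 2 4 3 5]
  step 2: s4 swaps positions 4,5 -> [1 2 4 5 3]
  step 3: s2 swaps positions 2,3 -> [1 4 2 5 3]
  step 4: s4^-1 swaps positions 4,5 -> [1 4 2 3 5]
  step 5: s4^-1 swaps positions 4,5 -> [1 4 2 5 3]
  step 6: s4 swaps positions 4,5 -> [1 4 2 3 5]
  step 7: s2^-1 swaps positions 2,3 -> [1 2 4 3 5]
  step 8: s4^-1 swaps positions 4,5 -> [1 2 4 5 3]
  step 9: s1^-1 swaps positions 1,2 -> [2 1 4 5 3]
  step 10: s4 swaps positions 4,5 -> [2 1 4 3 5]
  step 11: s3^-1 swaps positions 3,4 -> [2 1 3 4 5]
  step 12: s1^-1 swaps positions 1,2 -> [1 2 3 4 5]
Final permutation (position -> original strand): [1 2 3 4 5]
Closure components = cycle count of this permutation = 5.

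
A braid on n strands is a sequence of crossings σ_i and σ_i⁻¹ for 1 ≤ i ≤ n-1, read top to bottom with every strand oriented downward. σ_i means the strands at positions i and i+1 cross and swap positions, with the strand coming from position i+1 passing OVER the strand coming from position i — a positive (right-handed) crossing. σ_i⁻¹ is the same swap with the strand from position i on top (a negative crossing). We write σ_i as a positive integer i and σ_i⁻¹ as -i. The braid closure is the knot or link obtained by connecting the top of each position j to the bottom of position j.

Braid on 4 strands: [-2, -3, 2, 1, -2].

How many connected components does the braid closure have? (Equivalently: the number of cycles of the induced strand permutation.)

1

Derivation:
Track the strand permutation on 4 strands, starting from identity.
  step 1: s2^-1 swaps positions 2,3 -> [1 3 2 4]
  step 2: s3^-1 swaps positions 3,4 -> [1 3 4 2]
  step 3: s2 swaps positions 2,3 -> [1 4 3 2]
  step 4: s1 swaps positions 1,2 -> [4 1 3 2]
  step 5: s2^-1 swaps positions 2,3 -> [4 3 1 2]
Final permutation (position -> original strand): [4 3 1 2]
Closure components = cycle count of this permutation = 1.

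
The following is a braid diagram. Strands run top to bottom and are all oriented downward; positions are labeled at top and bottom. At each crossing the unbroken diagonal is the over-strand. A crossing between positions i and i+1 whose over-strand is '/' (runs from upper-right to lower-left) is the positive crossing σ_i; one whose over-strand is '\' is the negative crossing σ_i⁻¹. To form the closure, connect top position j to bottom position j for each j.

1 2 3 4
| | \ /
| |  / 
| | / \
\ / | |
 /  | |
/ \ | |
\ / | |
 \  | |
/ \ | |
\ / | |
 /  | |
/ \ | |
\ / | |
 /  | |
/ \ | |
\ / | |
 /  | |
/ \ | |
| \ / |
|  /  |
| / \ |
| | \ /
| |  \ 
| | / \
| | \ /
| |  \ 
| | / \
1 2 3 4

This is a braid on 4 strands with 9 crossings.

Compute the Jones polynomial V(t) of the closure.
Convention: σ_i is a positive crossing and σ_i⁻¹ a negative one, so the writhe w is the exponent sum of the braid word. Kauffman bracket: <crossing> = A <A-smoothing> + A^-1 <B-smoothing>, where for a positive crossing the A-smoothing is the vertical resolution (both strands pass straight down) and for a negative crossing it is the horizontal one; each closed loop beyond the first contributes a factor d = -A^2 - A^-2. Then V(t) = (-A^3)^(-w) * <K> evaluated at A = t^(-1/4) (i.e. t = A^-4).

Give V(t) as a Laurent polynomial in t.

-t^4 + t^3 + t

Derivation:
Reading the diagram top to bottom ('/'-over between positions i,i+1 = s_i, '\'-over = s_i^-1): braid word = s3 s1 s1^-1 s1 s1 s1 s2 s3^-1 s3^-1.
The presented braid s3 s1 s1^-1 s1 s1 s1 s2 s3^-1 s3^-1 on 4 strands reduces by inverse Markov moves (closure unchanged at each step):
  Deconjugate: the word is γ·β·γ⁻¹ with γ = s3 (prefix) and γ⁻¹ = s3^-1 (suffix); strip both.
  Destabilize: the word has the form β·s3^-1 where s3^-1 occurs only as the final letter (β ∈ B_3); drop it and the last strand → 3 strands.
  Destabilize: the word has the form β·s2 where s2 occurs only as the final letter (β ∈ B_2); drop it and the last strand → 2 strands.
Reduced to β = s1 s1^-1 s1 s1 s1 on 2 strands, 5 crossings.
Compute on β:
First cancel adjacent σ_i σ_i⁻¹ pairs (Reidemeister II — same braid, same closure): s1 s1^-1 s1 s1 s1 → s1 s1 s1.
Braid: s1 s1 s1 on 2 strands, 3 crossings.
Writhe w = (#positive) - (#negative) = 3 - 0 = 3.
Computing the Kauffman bracket via state sum. There are 2^3 = 8 states.
Each crossing splits two ways (0=vertical, 1=horizontal). The state's weight is A^(#A-smoothings - #B-smoothings) * d^(loops - 1).
  state 000: A-exp=+3, loops=2, term = A^3 * d^1
  state 001: A-exp=+1, loops=1, term = A^1 * d^0
  state 010: A-exp=+1, loops=1, term = A^1 * d^0
  state 011: A-exp=-1, loops=2, term = A^-1 * d^1
  state 100: A-exp=+1, loops=1, term = A^1 * d^0
  state 101: A-exp=-1, loops=2, term = A^-1 * d^1
  state 110: A-exp=-1, loops=2, term = A^-1 * d^1
  state 111: A-exp=-3, loops=3, term = A^-3 * d^2
Collect the terms by A-exponent (count of states per loop number):
Powers of d = -A^2 - A^-2: d^2 = A^4 + 2 + A^-4.
  A^3 * (d) = -A^5 - A
  A^1 * (3) = 3*A
  A^-1 * (3*d) = -3*A - 3*A^-3
  A^-3 * (d^2) = A + 2*A^-3 + A^-7
Summing the groups: <K> = -A^5 - A^-3 + A^-7
Normalise by the writhe: (-A^3)^(-w) = (-A^3)^(-3) = -A^-9, so f(A) = -A^-9 * <K> = A^-4 + A^-12 - A^-16.
Substitute A = t^(-1/4), i.e. A^e → t^(-e/4): V(t) = -t^4 + t^3 + t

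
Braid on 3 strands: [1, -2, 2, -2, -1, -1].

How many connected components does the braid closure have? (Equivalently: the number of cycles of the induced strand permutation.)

1

Derivation:
Track the strand permutation on 3 strands, starting from identity.
  step 1: s1 swaps positions 1,2 -> [2 1 3]
  step 2: s2^-1 swaps positions 2,3 -> [2 3 1]
  step 3: s2 swaps positions 2,3 -> [2 1 3]
  step 4: s2^-1 swaps positions 2,3 -> [2 3 1]
  step 5: s1^-1 swaps positions 1,2 -> [3 2 1]
  step 6: s1^-1 swaps positions 1,2 -> [2 3 1]
Final permutation (position -> original strand): [2 3 1]
Closure components = cycle count of this permutation = 1.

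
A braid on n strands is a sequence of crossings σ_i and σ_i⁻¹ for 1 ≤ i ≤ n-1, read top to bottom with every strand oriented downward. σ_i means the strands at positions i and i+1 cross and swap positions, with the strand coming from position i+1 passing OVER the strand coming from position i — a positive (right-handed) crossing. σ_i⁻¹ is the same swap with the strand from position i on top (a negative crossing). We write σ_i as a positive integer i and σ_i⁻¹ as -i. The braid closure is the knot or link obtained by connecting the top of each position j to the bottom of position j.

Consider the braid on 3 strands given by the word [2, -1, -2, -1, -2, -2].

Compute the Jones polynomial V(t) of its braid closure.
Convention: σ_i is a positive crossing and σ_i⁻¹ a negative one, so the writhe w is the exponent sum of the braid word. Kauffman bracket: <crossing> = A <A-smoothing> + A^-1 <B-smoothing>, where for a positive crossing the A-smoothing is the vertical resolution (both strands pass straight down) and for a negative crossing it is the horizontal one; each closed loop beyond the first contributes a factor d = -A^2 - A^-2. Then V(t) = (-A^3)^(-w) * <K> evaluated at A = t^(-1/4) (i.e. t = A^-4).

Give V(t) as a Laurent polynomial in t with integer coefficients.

Braid: s2 s1^-1 s2^-1 s1^-1 s2^-1 s2^-1 on 3 strands, 6 crossings.
Writhe w = (#positive) - (#negative) = 1 - 5 = -4.
Computing the Kauffman bracket via state sum. There are 2^6 = 64 states.
For each crossing: s=0 is the vertical smoothing, s=1 horizontal. Crossing k contributes A^(sign_k * (1 - 2*s_k)); loop factor d = -A^2 - A^-2.
Tabulate the states by total A-exponent and number of loops L (A-exp: L × count):
  A^6: L=2 ×1
  A^4: L=1 ×2, L=3 ×4
  A^2: L=2 ×11, L=4 ×4
  A^0: L=1 ×7, L=3 ×12, L=5 ×1
  A^-2: L=2 ×12, L=4 ×3
  A^-4: L=1 ×2, L=3 ×4
  A^-6: L=2 ×1
Each group contributes A^e * Σ count * d^(L-1):
Powers of d = -A^2 - A^-2: d^2 = A^4 + 2 + A^-4; d^3 = -A^6 - 3*A^2 - 3*A^-2 - A^-6; d^4 = A^8 + 4*A^4 + 6 + 4*A^-4 + A^-8.
  A^6 * (d) = -A^8 - A^4
  A^4 * (2 + 4*d^2) = 4*A^8 + 10*A^4 + 4
  A^2 * (11*d + 4*d^3) = -4*A^8 - 23*A^4 - 23 - 4*A^-4
  A^0 * (7 + 12*d^2 + d^4) = A^8 + 16*A^4 + 37 + 16*A^-4 + A^-8
  A^-2 * (12*d + 3*d^3) = -3*A^4 - 21 - 21*A^-4 - 3*A^-8
  A^-4 * (2 + 4*d^2) = 4 + 10*A^-4 + 4*A^-8
  A^-6 * (d) = -A^-4 - A^-8
Summing the groups: <K> = -A^4 + 1 + A^-8
Normalise by the writhe: (-A^3)^(-w) = (-A^3)^(4) = A^12, so f(A) = A^12 * <K> = -A^16 + A^12 + A^4.
Substitute A = t^(-1/4), i.e. A^e → t^(-e/4): V(t) = t^-1 + t^-3 - t^-4

Answer: t^-1 + t^-3 - t^-4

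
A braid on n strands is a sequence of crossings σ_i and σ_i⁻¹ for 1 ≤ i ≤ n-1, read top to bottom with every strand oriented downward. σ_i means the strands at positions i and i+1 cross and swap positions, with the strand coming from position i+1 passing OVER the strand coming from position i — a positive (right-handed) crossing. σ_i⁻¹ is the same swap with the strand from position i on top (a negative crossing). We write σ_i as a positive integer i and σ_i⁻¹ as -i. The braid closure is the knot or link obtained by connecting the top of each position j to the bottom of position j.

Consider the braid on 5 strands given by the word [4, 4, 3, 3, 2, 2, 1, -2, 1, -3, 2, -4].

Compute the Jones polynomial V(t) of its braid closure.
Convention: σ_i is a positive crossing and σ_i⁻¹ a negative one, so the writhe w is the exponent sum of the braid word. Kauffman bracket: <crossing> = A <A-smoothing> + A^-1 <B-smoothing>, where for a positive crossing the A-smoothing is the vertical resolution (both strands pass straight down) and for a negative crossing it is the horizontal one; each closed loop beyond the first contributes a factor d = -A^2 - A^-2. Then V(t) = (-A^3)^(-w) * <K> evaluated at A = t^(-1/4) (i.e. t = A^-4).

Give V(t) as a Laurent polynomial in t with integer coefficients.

The presented braid s4 s4 s3 s3 s2 s2 s1 s2^-1 s1 s3^-1 s2 s4^-1 on 5 strands reduces by inverse Markov moves (closure unchanged at each step):
  Deconjugate: the word is γ·β·γ⁻¹ with γ = s4 (prefix) and γ⁻¹ = s4^-1 (suffix); strip both.
Reduced to β = s4 s3 s3 s2 s2 s1 s2^-1 s1 s3^-1 s2 on 5 strands, 10 crossings.
Compute on β:
Braid: s4 s3 s3 s2 s2 s1 s2^-1 s1 s3^-1 s2 on 5 strands, 10 crossings.
Writhe w = (#positive) - (#negative) = 8 - 2 = 6.
Enumerate smoothing states for the bracket polynomial. There are 2^10 = 1024 states.
For each crossing: s=0 is the vertical smoothing, s=1 horizontal. Crossing k contributes A^(sign_k * (1 - 2*s_k)); loop factor d = -A^2 - A^-2.
Tabulate the states by total A-exponent and number of loops L (A-exp: L × count):
  A^10: L=3 ×1
  A^8: L=2 ×3, L=4 ×7
  A^6: L=1 ×2, L=3 ×29, L=5 ×14
  A^4: L=2 ×39, L=4 ×72, L=6 ×9
  A^2: L=1 ×17, L=3 ×137, L=5 ×54, L=7 ×2
  A^0: L=2 ×109, L=4 ×128, L=6 ×15
  A^-2: L=1 ×30, L=3 ×132, L=5 ×47, L=7 ×1
  A^-4: L=2 ×49, L=4 ×65, L=6 ×6
  A^-6: L=3 ×31, L=5 ×14
  A^-8: L=4 ×9, L=6 ×1
  A^-10: L=5 ×1
Each group contributes A^e * Σ count * d^(L-1):
Powers of d = -A^2 - A^-2: d^2 = A^4 + 2 + A^-4; d^3 = -A^6 - 3*A^2 - 3*A^-2 - A^-6; d^4 = A^8 + 4*A^4 + 6 + 4*A^-4 + A^-8; d^5 = -A^10 - 5*A^6 - 10*A^2 - 10*A^-2 - 5*A^-6 - A^-10; d^6 = A^12 + 6*A^8 + 15*A^4 + 20 + 15*A^-4 + 6*A^-8 + A^-12.
  A^10 * (d^2) = A^14 + 2*A^10 + A^6
  A^8 * (3*d + 7*d^3) = -7*A^14 - 24*A^10 - 24*A^6 - 7*A^2
  A^6 * (2 + 29*d^2 + 14*d^4) = 14*A^14 + 85*A^10 + 144*A^6 + 85*A^2 + 14*A^-2
  A^4 * (39*d + 72*d^3 + 9*d^5) = -9*A^14 - 117*A^10 - 345*A^6 - 345*A^2 - 117*A^-2 - 9*A^-6
  A^2 * (17 + 137*d^2 + 54*d^4 + 2*d^6) = 2*A^14 + 66*A^10 + 383*A^6 + 655*A^2 + 383*A^-2 + 66*A^-6 + 2*A^-10
  A^0 * (109*d + 128*d^3 + 15*d^5) = -15*A^10 - 203*A^6 - 643*A^2 - 643*A^-2 - 203*A^-6 - 15*A^-10
  A^-2 * (30 + 132*d^2 + 47*d^4 + d^6) = A^10 + 53*A^6 + 335*A^2 + 596*A^-2 + 335*A^-6 + 53*A^-10 + A^-14
  A^-4 * (49*d + 65*d^3 + 6*d^5) = -6*A^6 - 95*A^2 - 304*A^-2 - 304*A^-6 - 95*A^-10 - 6*A^-14
  A^-6 * (31*d^2 + 14*d^4) = 14*A^2 + 87*A^-2 + 146*A^-6 + 87*A^-10 + 14*A^-14
  A^-8 * (9*d^3 + d^5) = -A^2 - 14*A^-2 - 37*A^-6 - 37*A^-10 - 14*A^-14 - A^-18
  A^-10 * (d^4) = A^-2 + 4*A^-6 + 6*A^-10 + 4*A^-14 + A^-18
Summing the groups: <K> = A^14 - 2*A^10 + 3*A^6 - 2*A^2 + 3*A^-2 - 2*A^-6 + A^-10 - A^-14
Normalise by the writhe: (-A^3)^(-w) = (-A^3)^(-6) = A^-18, so f(A) = A^-18 * <K> = A^-4 - 2*A^-8 + 3*A^-12 - 2*A^-16 + 3*A^-20 - 2*A^-24 + A^-28 - A^-32.
Substitute A = t^(-1/4), i.e. A^e → t^(-e/4): V(t) = -t^8 + t^7 - 2*t^6 + 3*t^5 - 2*t^4 + 3*t^3 - 2*t^2 + t

Answer: -t^8 + t^7 - 2*t^6 + 3*t^5 - 2*t^4 + 3*t^3 - 2*t^2 + t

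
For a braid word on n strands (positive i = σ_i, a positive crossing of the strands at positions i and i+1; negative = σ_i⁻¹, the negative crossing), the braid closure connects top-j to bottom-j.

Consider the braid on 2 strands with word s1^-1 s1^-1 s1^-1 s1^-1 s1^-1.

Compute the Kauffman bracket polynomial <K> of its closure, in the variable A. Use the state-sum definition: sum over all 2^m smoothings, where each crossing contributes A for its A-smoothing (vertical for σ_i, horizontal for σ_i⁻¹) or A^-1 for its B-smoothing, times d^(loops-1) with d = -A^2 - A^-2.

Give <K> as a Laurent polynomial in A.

A^13 - A^9 + A^5 - A - A^-7

Derivation:
Braid: s1^-1 s1^-1 s1^-1 s1^-1 s1^-1 on 2 strands, 5 crossings.
Writhe w = (#positive) - (#negative) = 0 - 5 = -5.
State-sum expansion of <K>. There are 2^5 = 32 states.
Smooth each crossing (0=||, 1=⌣⌢); contribution A^(Σ sign_k(1-2s_k)) * d^(L-1).
  state 00000: A-exp=-5, loops=2, term = A^-5 * d^1
  state 00001: A-exp=-3, loops=1, term = A^-3 * d^0
  state 00010: A-exp=-3, loops=1, term = A^-3 * d^0
  state 00011: A-exp=-1, loops=2, term = A^-1 * d^1
  state 00100: A-exp=-3, loops=1, term = A^-3 * d^0
  state 00101: A-exp=-1, loops=2, term = A^-1 * d^1
  state 00110: A-exp=-1, loops=2, term = A^-1 * d^1
  state 00111: A-exp=+1, loops=3, term = A^1 * d^2
  state 01000: A-exp=-3, loops=1, term = A^-3 * d^0
  state 01001: A-exp=-1, loops=2, term = A^-1 * d^1
  state 01010: A-exp=-1, loops=2, term = A^-1 * d^1
  state 01011: A-exp=+1, loops=3, term = A^1 * d^2
  state 01100: A-exp=-1, loops=2, term = A^-1 * d^1
  state 01101: A-exp=+1, loops=3, term = A^1 * d^2
  state 01110: A-exp=+1, loops=3, term = A^1 * d^2
  state 01111: A-exp=+3, loops=4, term = A^3 * d^3
  state 10000: A-exp=-3, loops=1, term = A^-3 * d^0
  state 10001: A-exp=-1, loops=2, term = A^-1 * d^1
  state 10010: A-exp=-1, loops=2, term = A^-1 * d^1
  state 10011: A-exp=+1, loops=3, term = A^1 * d^2
  state 10100: A-exp=-1, loops=2, term = A^-1 * d^1
  state 10101: A-exp=+1, loops=3, term = A^1 * d^2
  state 10110: A-exp=+1, loops=3, term = A^1 * d^2
  state 10111: A-exp=+3, loops=4, term = A^3 * d^3
  state 11000: A-exp=-1, loops=2, term = A^-1 * d^1
  state 11001: A-exp=+1, loops=3, term = A^1 * d^2
  state 11010: A-exp=+1, loops=3, term = A^1 * d^2
  state 11011: A-exp=+3, loops=4, term = A^3 * d^3
  state 11100: A-exp=+1, loops=3, term = A^1 * d^2
  state 11101: A-exp=+3, loops=4, term = A^3 * d^3
  state 11110: A-exp=+3, loops=4, term = A^3 * d^3
  state 11111: A-exp=+5, loops=5, term = A^5 * d^4
Collect the terms by A-exponent (count of states per loop number):
Powers of d = -A^2 - A^-2: d^2 = A^4 + 2 + A^-4; d^3 = -A^6 - 3*A^2 - 3*A^-2 - A^-6; d^4 = A^8 + 4*A^4 + 6 + 4*A^-4 + A^-8.
  A^5 * (d^4) = A^13 + 4*A^9 + 6*A^5 + 4*A + A^-3
  A^3 * (5*d^3) = -5*A^9 - 15*A^5 - 15*A - 5*A^-3
  A^1 * (10*d^2) = 10*A^5 + 20*A + 10*A^-3
  A^-1 * (10*d) = -10*A - 10*A^-3
  A^-3 * (5) = 5*A^-3
  A^-5 * (d) = -A^-3 - A^-7
Summing the groups: <K> = A^13 - A^9 + A^5 - A - A^-7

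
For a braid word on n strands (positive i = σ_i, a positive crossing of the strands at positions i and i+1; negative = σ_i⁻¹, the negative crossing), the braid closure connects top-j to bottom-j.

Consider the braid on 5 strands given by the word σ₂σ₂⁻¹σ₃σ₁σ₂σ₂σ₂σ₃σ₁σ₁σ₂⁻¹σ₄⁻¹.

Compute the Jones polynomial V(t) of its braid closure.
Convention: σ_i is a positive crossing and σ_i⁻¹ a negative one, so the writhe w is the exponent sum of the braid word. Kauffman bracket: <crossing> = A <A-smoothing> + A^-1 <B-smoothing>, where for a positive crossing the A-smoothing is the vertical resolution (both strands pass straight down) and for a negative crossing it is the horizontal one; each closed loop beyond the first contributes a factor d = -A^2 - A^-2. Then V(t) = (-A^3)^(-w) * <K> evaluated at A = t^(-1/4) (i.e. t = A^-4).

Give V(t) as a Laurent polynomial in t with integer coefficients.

t^10 - 3*t^9 + 4*t^8 - 6*t^7 + 6*t^6 - 5*t^5 + 5*t^4 - 2*t^3 + t^2

Derivation:
The presented braid s2 s2^-1 s3 s1 s2 s2 s2 s3 s1 s1 s2^-1 s4^-1 on 5 strands reduces by inverse Markov moves (closure unchanged at each step):
  Destabilize: the word has the form β·s4^-1 where s4^-1 occurs only as the final letter (β ∈ B_4); drop it and the last strand → 4 strands.
  Deconjugate: the word is γ·β·γ⁻¹ with γ = s2 (prefix) and γ⁻¹ = s2^-1 (suffix); strip both.
Reduced to β = s2^-1 s3 s1 s2 s2 s2 s3 s1 s1 on 4 strands, 9 crossings.
Compute on β:
Braid: s2^-1 s3 s1 s2 s2 s2 s3 s1 s1 on 4 strands, 9 crossings.
Writhe w = (#positive) - (#negative) = 8 - 1 = 7.
State-sum expansion of <K>. There are 2^9 = 512 states.
Smooth each crossing (0=||, 1=⌣⌢); contribution A^(Σ sign_k(1-2s_k)) * d^(L-1).
Tabulate the states by total A-exponent and number of loops L (A-exp: L × count):
  A^9: L=3 ×1
  A^7: L=2 ×5, L=4 ×4
  A^5: L=1 ×6, L=3 ×27, L=5 ×3
  A^3: L=2 ×57, L=4 ×26, L=6 ×1
  A^1: L=1 ×39, L=3 ×77, L=5 ×10
  A^-1: L=2 ×81, L=4 ×44, L=6 ×1
  A^-3: L=3 ×73, L=5 ×11
  A^-5: L=4 ×35, L=6 ×1
  A^-7: L=5 ×9
  A^-9: L=6 ×1
Each group contributes A^e * Σ count * d^(L-1):
Powers of d = -A^2 - A^-2: d^2 = A^4 + 2 + A^-4; d^3 = -A^6 - 3*A^2 - 3*A^-2 - A^-6; d^4 = A^8 + 4*A^4 + 6 + 4*A^-4 + A^-8; d^5 = -A^10 - 5*A^6 - 10*A^2 - 10*A^-2 - 5*A^-6 - A^-10.
  A^9 * (d^2) = A^13 + 2*A^9 + A^5
  A^7 * (5*d + 4*d^3) = -4*A^13 - 17*A^9 - 17*A^5 - 4*A
  A^5 * (6 + 27*d^2 + 3*d^4) = 3*A^13 + 39*A^9 + 78*A^5 + 39*A + 3*A^-3
  A^3 * (57*d + 26*d^3 + d^5) = -A^13 - 31*A^9 - 145*A^5 - 145*A - 31*A^-3 - A^-7
  A^1 * (39 + 77*d^2 + 10*d^4) = 10*A^9 + 117*A^5 + 253*A + 117*A^-3 + 10*A^-7
  A^-1 * (81*d + 44*d^3 + d^5) = -A^9 - 49*A^5 - 223*A - 223*A^-3 - 49*A^-7 - A^-11
  A^-3 * (73*d^2 + 11*d^4) = 11*A^5 + 117*A + 212*A^-3 + 117*A^-7 + 11*A^-11
  A^-5 * (35*d^3 + d^5) = -A^5 - 40*A - 115*A^-3 - 115*A^-7 - 40*A^-11 - A^-15
  A^-7 * (9*d^4) = 9*A + 36*A^-3 + 54*A^-7 + 36*A^-11 + 9*A^-15
  A^-9 * (d^5) = -A - 5*A^-3 - 10*A^-7 - 10*A^-11 - 5*A^-15 - A^-19
Summing the groups: <K> = -A^13 + 2*A^9 - 5*A^5 + 5*A - 6*A^-3 + 6*A^-7 - 4*A^-11 + 3*A^-15 - A^-19
Normalise by the writhe: (-A^3)^(-w) = (-A^3)^(-7) = -A^-21, so f(A) = -A^-21 * <K> = A^-8 - 2*A^-12 + 5*A^-16 - 5*A^-20 + 6*A^-24 - 6*A^-28 + 4*A^-32 - 3*A^-36 + A^-40.
Substitute A = t^(-1/4), i.e. A^e → t^(-e/4): V(t) = t^10 - 3*t^9 + 4*t^8 - 6*t^7 + 6*t^6 - 5*t^5 + 5*t^4 - 2*t^3 + t^2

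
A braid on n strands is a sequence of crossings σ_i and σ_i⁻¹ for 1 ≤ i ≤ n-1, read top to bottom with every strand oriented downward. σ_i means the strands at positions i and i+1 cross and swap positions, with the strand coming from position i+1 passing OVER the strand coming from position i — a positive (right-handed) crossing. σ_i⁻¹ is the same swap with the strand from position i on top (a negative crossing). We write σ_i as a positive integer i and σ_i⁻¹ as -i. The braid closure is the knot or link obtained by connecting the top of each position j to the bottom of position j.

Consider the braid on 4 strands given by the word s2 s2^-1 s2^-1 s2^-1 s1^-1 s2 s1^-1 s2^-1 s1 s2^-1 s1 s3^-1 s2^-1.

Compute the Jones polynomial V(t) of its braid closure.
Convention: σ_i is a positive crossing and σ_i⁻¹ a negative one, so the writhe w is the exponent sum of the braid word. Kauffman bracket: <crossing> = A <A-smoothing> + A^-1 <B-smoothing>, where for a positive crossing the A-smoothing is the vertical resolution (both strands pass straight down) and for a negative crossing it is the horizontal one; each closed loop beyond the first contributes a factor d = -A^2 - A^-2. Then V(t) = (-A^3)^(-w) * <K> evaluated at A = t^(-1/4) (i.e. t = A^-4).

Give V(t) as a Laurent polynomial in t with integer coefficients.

-1 + 3*t^-1 - 3*t^-2 + 5*t^-3 - 5*t^-4 + 4*t^-5 - 3*t^-6 + 2*t^-7 - t^-8

Derivation:
The presented braid s2 s2^-1 s2^-1 s2^-1 s1^-1 s2 s1^-1 s2^-1 s1 s2^-1 s1 s3^-1 s2^-1 on 4 strands reduces by inverse Markov moves (closure unchanged at each step):
  Deconjugate: the word is γ·β·γ⁻¹ with γ = s2 (prefix) and γ⁻¹ = s2^-1 (suffix); strip both.
  Destabilize: the word has the form β·s3^-1 where s3^-1 occurs only as the final letter (β ∈ B_3); drop it and the last strand → 3 strands.
Reduced to β = s2^-1 s2^-1 s2^-1 s1^-1 s2 s1^-1 s2^-1 s1 s2^-1 s1 on 3 strands, 10 crossings.
Compute on β:
Braid: s2^-1 s2^-1 s2^-1 s1^-1 s2 s1^-1 s2^-1 s1 s2^-1 s1 on 3 strands, 10 crossings.
Writhe w = (#positive) - (#negative) = 3 - 7 = -4.
State-sum expansion of <K>. There are 2^10 = 1024 states.
For each crossing: s=0 is the vertical smoothing, s=1 horizontal. Crossing k contributes A^(sign_k * (1 - 2*s_k)); loop factor d = -A^2 - A^-2.
Tabulate the states by total A-exponent and number of loops L (A-exp: L × count):
  A^10: L=6 ×1
  A^8: L=5 ×10
  A^6: L=4 ×41, L=6 ×4
  A^4: L=3 ×88, L=5 ×31, L=7 ×1
  A^2: L=2 ×102, L=4 ×99, L=6 ×9
  A^0: L=1 ×54, L=3 ×162, L=5 ×36
  A^-2: L=2 ×134, L=4 ×74, L=6 ×2
  A^-4: L=1 ×30, L=3 ×82, L=5 ×8
  A^-6: L=2 ×32, L=4 ×13
  A^-8: L=1 ×3, L=3 ×7
  A^-10: L=2 ×1
Each group contributes A^e * Σ count * d^(L-1):
Powers of d = -A^2 - A^-2: d^2 = A^4 + 2 + A^-4; d^3 = -A^6 - 3*A^2 - 3*A^-2 - A^-6; d^4 = A^8 + 4*A^4 + 6 + 4*A^-4 + A^-8; d^5 = -A^10 - 5*A^6 - 10*A^2 - 10*A^-2 - 5*A^-6 - A^-10; d^6 = A^12 + 6*A^8 + 15*A^4 + 20 + 15*A^-4 + 6*A^-8 + A^-12.
  A^10 * (d^5) = -A^20 - 5*A^16 - 10*A^12 - 10*A^8 - 5*A^4 - 1
  A^8 * (10*d^4) = 10*A^16 + 40*A^12 + 60*A^8 + 40*A^4 + 10
  A^6 * (41*d^3 + 4*d^5) = -4*A^16 - 61*A^12 - 163*A^8 - 163*A^4 - 61 - 4*A^-4
  A^4 * (88*d^2 + 31*d^4 + d^6) = A^16 + 37*A^12 + 227*A^8 + 382*A^4 + 227 + 37*A^-4 + A^-8
  A^2 * (102*d + 99*d^3 + 9*d^5) = -9*A^12 - 144*A^8 - 489*A^4 - 489 - 144*A^-4 - 9*A^-8
  A^0 * (54 + 162*d^2 + 36*d^4) = 36*A^8 + 306*A^4 + 594 + 306*A^-4 + 36*A^-8
  A^-2 * (134*d + 74*d^3 + 2*d^5) = -2*A^8 - 84*A^4 - 376 - 376*A^-4 - 84*A^-8 - 2*A^-12
  A^-4 * (30 + 82*d^2 + 8*d^4) = 8*A^4 + 114 + 242*A^-4 + 114*A^-8 + 8*A^-12
  A^-6 * (32*d + 13*d^3) = -13 - 71*A^-4 - 71*A^-8 - 13*A^-12
  A^-8 * (3 + 7*d^2) = 7*A^-4 + 17*A^-8 + 7*A^-12
  A^-10 * (d) = -A^-8 - A^-12
Summing the groups: <K> = -A^20 + 2*A^16 - 3*A^12 + 4*A^8 - 5*A^4 + 5 - 3*A^-4 + 3*A^-8 - A^-12
Normalise by the writhe: (-A^3)^(-w) = (-A^3)^(4) = A^12, so f(A) = A^12 * <K> = -A^32 + 2*A^28 - 3*A^24 + 4*A^20 - 5*A^16 + 5*A^12 - 3*A^8 + 3*A^4 - 1.
Substitute A = t^(-1/4), i.e. A^e → t^(-e/4): V(t) = -1 + 3*t^-1 - 3*t^-2 + 5*t^-3 - 5*t^-4 + 4*t^-5 - 3*t^-6 + 2*t^-7 - t^-8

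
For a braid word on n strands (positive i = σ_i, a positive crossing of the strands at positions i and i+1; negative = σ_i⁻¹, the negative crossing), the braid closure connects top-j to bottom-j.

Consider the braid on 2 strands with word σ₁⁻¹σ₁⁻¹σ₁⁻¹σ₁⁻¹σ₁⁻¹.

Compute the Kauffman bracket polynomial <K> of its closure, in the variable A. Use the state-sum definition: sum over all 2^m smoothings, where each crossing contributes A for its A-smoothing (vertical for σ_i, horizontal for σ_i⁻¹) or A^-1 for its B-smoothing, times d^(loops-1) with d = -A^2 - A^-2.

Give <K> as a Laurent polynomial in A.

Braid: s1^-1 s1^-1 s1^-1 s1^-1 s1^-1 on 2 strands, 5 crossings.
Writhe w = (#positive) - (#negative) = 0 - 5 = -5.
Computing the Kauffman bracket via state sum. There are 2^5 = 32 states.
For each crossing: s=0 is the vertical smoothing, s=1 horizontal. Crossing k contributes A^(sign_k * (1 - 2*s_k)); loop factor d = -A^2 - A^-2.
  state 00000: A-exp=-5, loops=2, term = A^-5 * d^1
  state 00001: A-exp=-3, loops=1, term = A^-3 * d^0
  state 00010: A-exp=-3, loops=1, term = A^-3 * d^0
  state 00011: A-exp=-1, loops=2, term = A^-1 * d^1
  state 00100: A-exp=-3, loops=1, term = A^-3 * d^0
  state 00101: A-exp=-1, loops=2, term = A^-1 * d^1
  state 00110: A-exp=-1, loops=2, term = A^-1 * d^1
  state 00111: A-exp=+1, loops=3, term = A^1 * d^2
  state 01000: A-exp=-3, loops=1, term = A^-3 * d^0
  state 01001: A-exp=-1, loops=2, term = A^-1 * d^1
  state 01010: A-exp=-1, loops=2, term = A^-1 * d^1
  state 01011: A-exp=+1, loops=3, term = A^1 * d^2
  state 01100: A-exp=-1, loops=2, term = A^-1 * d^1
  state 01101: A-exp=+1, loops=3, term = A^1 * d^2
  state 01110: A-exp=+1, loops=3, term = A^1 * d^2
  state 01111: A-exp=+3, loops=4, term = A^3 * d^3
  state 10000: A-exp=-3, loops=1, term = A^-3 * d^0
  state 10001: A-exp=-1, loops=2, term = A^-1 * d^1
  state 10010: A-exp=-1, loops=2, term = A^-1 * d^1
  state 10011: A-exp=+1, loops=3, term = A^1 * d^2
  state 10100: A-exp=-1, loops=2, term = A^-1 * d^1
  state 10101: A-exp=+1, loops=3, term = A^1 * d^2
  state 10110: A-exp=+1, loops=3, term = A^1 * d^2
  state 10111: A-exp=+3, loops=4, term = A^3 * d^3
  state 11000: A-exp=-1, loops=2, term = A^-1 * d^1
  state 11001: A-exp=+1, loops=3, term = A^1 * d^2
  state 11010: A-exp=+1, loops=3, term = A^1 * d^2
  state 11011: A-exp=+3, loops=4, term = A^3 * d^3
  state 11100: A-exp=+1, loops=3, term = A^1 * d^2
  state 11101: A-exp=+3, loops=4, term = A^3 * d^3
  state 11110: A-exp=+3, loops=4, term = A^3 * d^3
  state 11111: A-exp=+5, loops=5, term = A^5 * d^4
Collect the terms by A-exponent (count of states per loop number):
Powers of d = -A^2 - A^-2: d^2 = A^4 + 2 + A^-4; d^3 = -A^6 - 3*A^2 - 3*A^-2 - A^-6; d^4 = A^8 + 4*A^4 + 6 + 4*A^-4 + A^-8.
  A^5 * (d^4) = A^13 + 4*A^9 + 6*A^5 + 4*A + A^-3
  A^3 * (5*d^3) = -5*A^9 - 15*A^5 - 15*A - 5*A^-3
  A^1 * (10*d^2) = 10*A^5 + 20*A + 10*A^-3
  A^-1 * (10*d) = -10*A - 10*A^-3
  A^-3 * (5) = 5*A^-3
  A^-5 * (d) = -A^-3 - A^-7
Summing the groups: <K> = A^13 - A^9 + A^5 - A - A^-7

Answer: A^13 - A^9 + A^5 - A - A^-7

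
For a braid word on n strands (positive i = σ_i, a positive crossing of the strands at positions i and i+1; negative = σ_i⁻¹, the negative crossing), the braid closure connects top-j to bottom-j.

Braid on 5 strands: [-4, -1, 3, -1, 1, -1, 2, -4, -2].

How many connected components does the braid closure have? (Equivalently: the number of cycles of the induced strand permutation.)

Track the strand permutation on 5 strands, starting from identity.
  step 1: s4^-1 swaps positions 4,5 -> [1 2 3 5 4]
  step 2: s1^-1 swaps positions 1,2 -> [2 1 3 5 4]
  step 3: s3 swaps positions 3,4 -> [2 1 5 3 4]
  step 4: s1^-1 swaps positions 1,2 -> [1 2 5 3 4]
  step 5: s1 swaps positions 1,2 -> [2 1 5 3 4]
  step 6: s1^-1 swaps positions 1,2 -> [1 2 5 3 4]
  step 7: s2 swaps positions 2,3 -> [1 5 2 3 4]
  step 8: s4^-1 swaps positions 4,5 -> [1 5 2 4 3]
  step 9: s2^-1 swaps positions 2,3 -> [1 2 5 4 3]
Final permutation (position -> original strand): [1 2 5 4 3]
Closure components = cycle count of this permutation = 4.

Answer: 4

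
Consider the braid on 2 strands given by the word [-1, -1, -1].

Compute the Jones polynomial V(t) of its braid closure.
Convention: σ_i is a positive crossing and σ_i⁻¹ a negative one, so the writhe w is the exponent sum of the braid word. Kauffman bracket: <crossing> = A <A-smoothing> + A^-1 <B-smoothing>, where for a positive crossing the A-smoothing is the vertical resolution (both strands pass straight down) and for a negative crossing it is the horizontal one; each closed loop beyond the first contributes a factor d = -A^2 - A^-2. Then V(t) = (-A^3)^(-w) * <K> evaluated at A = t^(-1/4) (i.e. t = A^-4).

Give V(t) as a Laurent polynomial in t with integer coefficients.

Braid: s1^-1 s1^-1 s1^-1 on 2 strands, 3 crossings.
Writhe w = (#positive) - (#negative) = 0 - 3 = -3.
Computing the Kauffman bracket via state sum. There are 2^3 = 8 states.
Smooth each crossing (0=||, 1=⌣⌢); contribution A^(Σ sign_k(1-2s_k)) * d^(L-1).
  state 000: A-exp=-3, loops=2, term = A^-3 * d^1
  state 001: A-exp=-1, loops=1, term = A^-1 * d^0
  state 010: A-exp=-1, loops=1, term = A^-1 * d^0
  state 011: A-exp=+1, loops=2, term = A^1 * d^1
  state 100: A-exp=-1, loops=1, term = A^-1 * d^0
  state 101: A-exp=+1, loops=2, term = A^1 * d^1
  state 110: A-exp=+1, loops=2, term = A^1 * d^1
  state 111: A-exp=+3, loops=3, term = A^3 * d^2
Collect the terms by A-exponent (count of states per loop number):
Powers of d = -A^2 - A^-2: d^2 = A^4 + 2 + A^-4.
  A^3 * (d^2) = A^7 + 2*A^3 + A^-1
  A^1 * (3*d) = -3*A^3 - 3*A^-1
  A^-1 * (3) = 3*A^-1
  A^-3 * (d) = -A^-1 - A^-5
Summing the groups: <K> = A^7 - A^3 - A^-5
Normalise by the writhe: (-A^3)^(-w) = (-A^3)^(3) = -A^9, so f(A) = -A^9 * <K> = -A^16 + A^12 + A^4.
Substitute A = t^(-1/4), i.e. A^e → t^(-e/4): V(t) = t^-1 + t^-3 - t^-4

Answer: t^-1 + t^-3 - t^-4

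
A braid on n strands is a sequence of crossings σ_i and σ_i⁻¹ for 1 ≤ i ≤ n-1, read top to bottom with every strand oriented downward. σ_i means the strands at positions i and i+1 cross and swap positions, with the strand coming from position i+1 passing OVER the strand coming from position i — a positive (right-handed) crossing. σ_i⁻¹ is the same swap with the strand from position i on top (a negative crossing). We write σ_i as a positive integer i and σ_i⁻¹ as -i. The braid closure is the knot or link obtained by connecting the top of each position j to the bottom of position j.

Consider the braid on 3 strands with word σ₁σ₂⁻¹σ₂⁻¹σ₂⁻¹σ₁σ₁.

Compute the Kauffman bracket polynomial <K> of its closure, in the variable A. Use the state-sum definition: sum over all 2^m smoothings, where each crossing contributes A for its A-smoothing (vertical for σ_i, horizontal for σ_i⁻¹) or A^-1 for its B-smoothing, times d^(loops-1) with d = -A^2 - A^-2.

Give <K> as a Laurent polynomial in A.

-A^12 + A^8 - A^4 + 3 - A^-4 + A^-8 - A^-12

Derivation:
Braid: s1 s2^-1 s2^-1 s2^-1 s1 s1 on 3 strands, 6 crossings.
Writhe w = (#positive) - (#negative) = 3 - 3 = 0.
Enumerate smoothing states for the bracket polynomial. There are 2^6 = 64 states.
For each crossing: s=0 is the vertical smoothing, s=1 horizontal. Crossing k contributes A^(sign_k * (1 - 2*s_k)); loop factor d = -A^2 - A^-2.
Tabulate the states by total A-exponent and number of loops L (A-exp: L × count):
  A^6: L=4 ×1
  A^4: L=3 ×6
  A^2: L=2 ×12, L=4 ×3
  A^0: L=1 ×9, L=3 ×10, L=5 ×1
  A^-2: L=2 ×12, L=4 ×3
  A^-4: L=3 ×6
  A^-6: L=4 ×1
Each group contributes A^e * Σ count * d^(L-1):
Powers of d = -A^2 - A^-2: d^2 = A^4 + 2 + A^-4; d^3 = -A^6 - 3*A^2 - 3*A^-2 - A^-6; d^4 = A^8 + 4*A^4 + 6 + 4*A^-4 + A^-8.
  A^6 * (d^3) = -A^12 - 3*A^8 - 3*A^4 - 1
  A^4 * (6*d^2) = 6*A^8 + 12*A^4 + 6
  A^2 * (12*d + 3*d^3) = -3*A^8 - 21*A^4 - 21 - 3*A^-4
  A^0 * (9 + 10*d^2 + d^4) = A^8 + 14*A^4 + 35 + 14*A^-4 + A^-8
  A^-2 * (12*d + 3*d^3) = -3*A^4 - 21 - 21*A^-4 - 3*A^-8
  A^-4 * (6*d^2) = 6 + 12*A^-4 + 6*A^-8
  A^-6 * (d^3) = -1 - 3*A^-4 - 3*A^-8 - A^-12
Summing the groups: <K> = -A^12 + A^8 - A^4 + 3 - A^-4 + A^-8 - A^-12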